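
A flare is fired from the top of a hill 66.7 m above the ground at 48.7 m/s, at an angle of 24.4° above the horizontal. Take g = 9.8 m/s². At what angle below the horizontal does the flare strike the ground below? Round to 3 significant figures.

v_x = 48.7 cos 24.4° = 44.35 m/s.
At impact |v_y| = √(v_y0² + 2 g h) = √(20.12² + 2×9.8×66.7) = 41.38 m/s.
Angle below horizontal = arctan(|v_y| / v_x) = arctan(41.38 / 44.35) = 43.0°.

43.0°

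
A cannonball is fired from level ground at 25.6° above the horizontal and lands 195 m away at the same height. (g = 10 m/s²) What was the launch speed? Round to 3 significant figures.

50.0 m/s

On level ground, R = v₀² sin(2θ) / g, so v₀ = √(R g / sin 2θ).
sin(2 × 25.6°) = 0.7793.
v₀ = √(195 × 10 / 0.7793) = √2502 = 50.0 m/s.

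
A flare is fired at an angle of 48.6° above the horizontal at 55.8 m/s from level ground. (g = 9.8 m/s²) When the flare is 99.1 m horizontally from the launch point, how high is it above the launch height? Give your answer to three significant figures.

v_x = 55.8 cos 48.6° = 36.90 m/s, v_y0 = 55.8 sin 48.6° = 41.86 m/s.
Time to reach x = 99.1 m: t = x / v_x = 99.1 / 36.90 = 2.686 s.
y = v_y0 t − ½ g t² = 41.86×2.686 − 4.900×2.686² = 77.1 m.

77.1 m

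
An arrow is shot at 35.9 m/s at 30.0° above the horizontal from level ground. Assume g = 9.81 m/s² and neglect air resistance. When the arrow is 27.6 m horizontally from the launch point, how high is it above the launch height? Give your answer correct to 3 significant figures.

12.1 m

v_x = 35.9 cos 30.0° = 31.09 m/s, v_y0 = 35.9 sin 30.0° = 17.95 m/s.
Time to reach x = 27.6 m: t = x / v_x = 27.6 / 31.09 = 0.8877 s.
y = v_y0 t − ½ g t² = 17.95×0.8877 − 4.905×0.8877² = 12.1 m.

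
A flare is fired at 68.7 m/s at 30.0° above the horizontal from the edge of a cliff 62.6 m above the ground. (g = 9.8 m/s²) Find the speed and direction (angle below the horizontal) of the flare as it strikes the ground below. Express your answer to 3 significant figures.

v_x = 68.7 cos 30.0° = 59.50 m/s (constant).
|v_y| at impact = √((34.35)² + 2×9.8×62.6) = 49.06 m/s.
Speed = √(59.50² + 49.06²) = 77.1 m/s; angle = arctan(49.06/59.50) = 39.5° below horizontal.

77.1 m/s at 39.5° below the horizontal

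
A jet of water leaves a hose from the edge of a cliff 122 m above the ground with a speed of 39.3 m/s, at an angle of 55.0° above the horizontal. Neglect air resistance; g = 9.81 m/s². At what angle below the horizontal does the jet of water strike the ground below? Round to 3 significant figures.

68.9°

v_x = 39.3 cos 55.0° = 22.54 m/s.
At impact |v_y| = √(v_y0² + 2 g h) = √(32.19² + 2×9.81×122) = 58.56 m/s.
Angle below horizontal = arctan(|v_y| / v_x) = arctan(58.56 / 22.54) = 68.9°.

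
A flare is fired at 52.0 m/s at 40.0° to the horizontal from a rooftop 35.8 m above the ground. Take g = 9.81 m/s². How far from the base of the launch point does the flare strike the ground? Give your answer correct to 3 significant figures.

Components: v_x = 52.0 cos 40.0° = 39.83 m/s, v_y = 52.0 sin 40.0° = 33.42 m/s.
Vertical: 0 = 35.8 + 33.42 t − ½(9.81) t² ⇒ 4.905 t² − 33.42 t − 35.8 = 0.
t = [33.42 + √(1117 + 702.4)] / 9.810 = 7.755 s.
Horizontal: R = v_x · t = 39.83 × 7.755 = 309 m.

309 m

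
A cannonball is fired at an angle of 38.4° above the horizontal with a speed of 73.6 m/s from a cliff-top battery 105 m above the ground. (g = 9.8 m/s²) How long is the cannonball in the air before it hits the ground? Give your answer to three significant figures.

Vertical component: v_y = 73.6 sin 38.4° = 45.72 m/s.
Taking up as positive with launch at y = 105 m, landing at y = 0: 0 = 105 + 45.72 t − ½(9.8) t².
Solving 4.900 t² − 45.72 t − 105 = 0 gives t = [45.72 + √(45.72² + 4·4.900·105)] / 9.800 = 11.2 s.

11.2 s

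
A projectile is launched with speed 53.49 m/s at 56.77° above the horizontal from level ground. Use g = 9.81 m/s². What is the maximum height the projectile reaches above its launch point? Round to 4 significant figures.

102.0 m

Vertical component of launch velocity: v_y = 53.49 sin 56.77° = 44.743 m/s.
At the highest point the vertical velocity is zero, so v_y² = 2 g h_max.
h_max = (44.743)² / (2 × 9.81) = 2001.9 / 19.62 = 102.0 m.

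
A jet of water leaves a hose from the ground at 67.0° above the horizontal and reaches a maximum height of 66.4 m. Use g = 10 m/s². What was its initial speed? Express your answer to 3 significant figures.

39.6 m/s

At maximum height v_y = 0, so (v₀ sin θ)² = 2 g H.
v₀ sin 67.0° = √(2 × 10 × 66.4) = 36.44 m/s.
v₀ = 36.44 / sin 67.0° = 36.44 / 0.9205 = 39.6 m/s.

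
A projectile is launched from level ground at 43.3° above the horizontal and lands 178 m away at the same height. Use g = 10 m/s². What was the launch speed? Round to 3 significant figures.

On level ground, R = v₀² sin(2θ) / g, so v₀ = √(R g / sin 2θ).
sin(2 × 43.3°) = 0.9982.
v₀ = √(178 × 10 / 0.9982) = √1783 = 42.2 m/s.

42.2 m/s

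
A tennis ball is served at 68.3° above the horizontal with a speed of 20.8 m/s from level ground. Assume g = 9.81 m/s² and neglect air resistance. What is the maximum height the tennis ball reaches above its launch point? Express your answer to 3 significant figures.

19.0 m

Vertical component of launch velocity: v_y = 20.8 sin 68.3° = 19.33 m/s.
At the highest point the vertical velocity is zero, so v_y² = 2 g h_max.
h_max = (19.33)² / (2 × 9.81) = 373.6 / 19.62 = 19.0 m.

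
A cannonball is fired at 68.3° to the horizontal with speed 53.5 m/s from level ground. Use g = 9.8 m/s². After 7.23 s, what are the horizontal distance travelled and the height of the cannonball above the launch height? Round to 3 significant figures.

v_x = 53.5 cos 68.3° = 19.78 m/s; v_y0 = 53.5 sin 68.3° = 49.71 m/s.
x = v_x t = 19.78 × 7.23 = 143 m.
y = v_y0 t − ½ g t² = 49.71×7.23 − 4.900×7.23² = 103 m.

x = 143 m, y = 103 m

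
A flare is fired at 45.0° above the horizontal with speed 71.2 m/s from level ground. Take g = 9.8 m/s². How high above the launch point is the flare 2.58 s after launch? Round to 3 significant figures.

v_y0 = 71.2 sin 45.0° = 50.35 m/s.
y(t) = v_y0 t − ½ g t² = 50.35×2.58 − 4.900×2.58² = 97.3 m.

97.3 m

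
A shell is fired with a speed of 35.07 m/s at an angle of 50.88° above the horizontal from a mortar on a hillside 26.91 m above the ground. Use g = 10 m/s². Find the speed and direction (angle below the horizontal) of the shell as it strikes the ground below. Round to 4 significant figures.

42.05 m/s at 58.25° below the horizontal

v_x = 35.07 cos 50.88° = 22.127 m/s (constant).
|v_y| at impact = √((27.208)² + 2×10×26.91) = 35.756 m/s.
Speed = √(22.127² + 35.756²) = 42.05 m/s; angle = arctan(35.756/22.127) = 58.25° below horizontal.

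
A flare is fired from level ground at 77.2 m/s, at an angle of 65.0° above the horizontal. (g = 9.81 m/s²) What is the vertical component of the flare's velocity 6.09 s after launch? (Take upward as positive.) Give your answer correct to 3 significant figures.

10.2 m/s

Initial vertical component: v_y0 = 77.2 sin 65.0° = 69.97 m/s.
v_y(t) = v_y0 − g t = 69.97 − 9.81 × 6.09 = 10.2 m/s.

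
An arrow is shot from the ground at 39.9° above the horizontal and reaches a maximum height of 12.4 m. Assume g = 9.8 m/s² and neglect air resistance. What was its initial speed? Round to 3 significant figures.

24.3 m/s

At maximum height v_y = 0, so (v₀ sin θ)² = 2 g H.
v₀ sin 39.9° = √(2 × 9.8 × 12.4) = 15.59 m/s.
v₀ = 15.59 / sin 39.9° = 15.59 / 0.6414 = 24.3 m/s.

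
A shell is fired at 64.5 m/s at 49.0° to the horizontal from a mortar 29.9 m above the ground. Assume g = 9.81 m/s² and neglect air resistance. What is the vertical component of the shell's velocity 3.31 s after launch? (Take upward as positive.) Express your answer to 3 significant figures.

16.2 m/s

Initial vertical component: v_y0 = 64.5 sin 49.0° = 48.68 m/s.
v_y(t) = v_y0 − g t = 48.68 − 9.81 × 3.31 = 16.2 m/s.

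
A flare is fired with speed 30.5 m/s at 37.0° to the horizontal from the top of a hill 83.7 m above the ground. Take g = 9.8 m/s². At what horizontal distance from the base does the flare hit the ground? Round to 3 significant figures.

Components: v_x = 30.5 cos 37.0° = 24.36 m/s, v_y = 30.5 sin 37.0° = 18.36 m/s.
Vertical: 0 = 83.7 + 18.36 t − ½(9.8) t² ⇒ 4.900 t² − 18.36 t − 83.7 = 0.
t = [18.36 + √(337.1 + 1641)] / 9.800 = 6.412 s.
Horizontal: R = v_x · t = 24.36 × 6.412 = 156 m.

156 m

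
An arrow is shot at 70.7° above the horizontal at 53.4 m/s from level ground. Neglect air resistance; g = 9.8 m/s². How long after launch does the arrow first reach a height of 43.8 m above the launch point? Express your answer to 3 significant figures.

0.958 s

v_y0 = 53.4 sin 70.7° = 50.40 m/s.
Set y = v_y0 t − ½ g t² = 43.8: 4.900 t² − 50.40 t + 43.8 = 0.
t = [50.40 ± √(2540 − 858.5)] / 9.8 = (50.40 ± 41.01) / 9.8, giving t = 0.958 s or t = 9.33 s.
The arrow is on the way up at the first time, so t = 0.958 s.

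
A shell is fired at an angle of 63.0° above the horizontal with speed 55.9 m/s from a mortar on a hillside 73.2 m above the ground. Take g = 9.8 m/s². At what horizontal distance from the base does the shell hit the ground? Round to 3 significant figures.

291 m

Components: v_x = 55.9 cos 63.0° = 25.38 m/s, v_y = 55.9 sin 63.0° = 49.81 m/s.
Vertical: 0 = 73.2 + 49.81 t − ½(9.8) t² ⇒ 4.900 t² − 49.81 t − 73.2 = 0.
t = [49.81 + √(2481 + 1435)] / 9.800 = 11.47 s.
Horizontal: R = v_x · t = 25.38 × 11.47 = 291 m.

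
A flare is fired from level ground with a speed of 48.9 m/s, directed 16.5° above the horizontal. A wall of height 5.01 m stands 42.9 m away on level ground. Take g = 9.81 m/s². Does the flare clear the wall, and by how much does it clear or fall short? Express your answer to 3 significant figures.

Yes — it clears the wall by 3.59 m.

v_x = 48.9 cos 16.5° = 46.89 m/s; v_y0 = 48.9 sin 16.5° = 13.89 m/s.
Time to reach the wall: t = 42.9 / 46.89 = 0.9149 s.
Height at that point: y = 13.89×0.9149 − 4.905×0.9149² = 8.602 m.
That is 8.602 − 5.01 = 3.59 m above the top of the wall, so the flare clears it.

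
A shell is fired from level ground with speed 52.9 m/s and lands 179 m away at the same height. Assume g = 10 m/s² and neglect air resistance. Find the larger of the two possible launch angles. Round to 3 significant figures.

70.1°

Level-ground range: R = v₀² sin(2θ)/g ⇒ sin 2θ = R g / v₀² = 179×10/52.9² = 0.6396.
2θ = arcsin(0.6396) = 39.76° or 180° − 39.76° = 140.24°.
So θ = 19.9° or θ = 70.1°.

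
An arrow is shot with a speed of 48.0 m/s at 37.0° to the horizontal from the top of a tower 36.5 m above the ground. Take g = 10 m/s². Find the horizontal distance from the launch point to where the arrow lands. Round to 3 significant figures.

Components: v_x = 48.0 cos 37.0° = 38.33 m/s, v_y = 48.0 sin 37.0° = 28.89 m/s.
Vertical: 0 = 36.5 + 28.89 t − ½(10) t² ⇒ 5.000 t² − 28.89 t − 36.5 = 0.
t = [28.89 + √(834.6 + 730.0)] / 10.00 = 6.845 s.
Horizontal: R = v_x · t = 38.33 × 6.845 = 262 m.

262 m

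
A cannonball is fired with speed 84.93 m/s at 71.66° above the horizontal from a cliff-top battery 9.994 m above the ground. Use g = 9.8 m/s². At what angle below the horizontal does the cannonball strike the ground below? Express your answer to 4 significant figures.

v_x = 84.93 cos 71.66° = 26.724 m/s.
At impact |v_y| = √(v_y0² + 2 g h) = √(80.616² + 2×9.8×9.994) = 81.822 m/s.
Angle below horizontal = arctan(|v_y| / v_x) = arctan(81.822 / 26.724) = 71.91°.

71.91°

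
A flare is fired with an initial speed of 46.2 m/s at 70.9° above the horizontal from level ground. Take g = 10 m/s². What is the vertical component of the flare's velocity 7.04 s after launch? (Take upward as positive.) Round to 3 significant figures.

-26.7 m/s

Initial vertical component: v_y0 = 46.2 sin 70.9° = 43.66 m/s.
v_y(t) = v_y0 − g t = 43.66 − 10 × 7.04 = -26.7 m/s.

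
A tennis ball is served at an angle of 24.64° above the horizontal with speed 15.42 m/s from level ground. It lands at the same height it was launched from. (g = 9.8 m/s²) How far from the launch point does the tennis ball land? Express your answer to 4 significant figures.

For level ground, R = v₀² sin(2θ) / g.
sin(2 × 24.64°) = sin 49.280° = 0.7579.
R = (15.42)² × 0.7579 / 9.8 = 18.39 m.

18.39 m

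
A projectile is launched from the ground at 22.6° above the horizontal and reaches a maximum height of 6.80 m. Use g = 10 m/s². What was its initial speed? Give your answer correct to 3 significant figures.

30.3 m/s

At maximum height v_y = 0, so (v₀ sin θ)² = 2 g H.
v₀ sin 22.6° = √(2 × 10 × 6.80) = 11.66 m/s.
v₀ = 11.66 / sin 22.6° = 11.66 / 0.3843 = 30.3 m/s.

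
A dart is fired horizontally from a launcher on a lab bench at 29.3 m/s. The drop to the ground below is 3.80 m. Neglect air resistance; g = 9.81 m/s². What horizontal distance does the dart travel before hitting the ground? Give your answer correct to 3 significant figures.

Initial vertical velocity is zero, so the fall time comes from h = ½ g t²: t = √(2 × 3.80 / 9.81) = 0.8802 s.
Horizontal motion is uniform at 29.3 m/s, so x = 29.3 × 0.8802 = 25.8 m.

25.8 m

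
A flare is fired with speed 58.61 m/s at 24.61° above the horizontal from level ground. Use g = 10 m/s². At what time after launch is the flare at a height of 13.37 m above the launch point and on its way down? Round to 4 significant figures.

4.253 s

v_y0 = 58.61 sin 24.61° = 24.408 m/s.
Set y = v_y0 t − ½ g t² = 13.37: 5.000 t² − 24.408 t + 13.37 = 0.
t = [24.408 ± √(595.75 − 267.40)] / 10 = (24.408 ± 18.120) / 10, giving t = 0.6288 s or t = 4.253 s.
On the way down corresponds to the larger root: t = 4.253 s.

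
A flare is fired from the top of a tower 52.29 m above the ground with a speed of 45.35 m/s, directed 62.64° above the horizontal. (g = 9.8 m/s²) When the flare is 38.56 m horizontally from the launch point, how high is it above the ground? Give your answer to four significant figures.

v_x = 45.35 cos 62.64° = 20.842 m/s, v_y0 = 45.35 sin 62.64° = 40.277 m/s.
Time to reach x = 38.56 m: t = x / v_x = 38.56 / 20.842 = 1.8501 s.
y = 52.29 + v_y0 t − ½ g t² = 52.29 + 40.277×1.8501 − 4.900×1.8501² = 110.0 m.

110.0 m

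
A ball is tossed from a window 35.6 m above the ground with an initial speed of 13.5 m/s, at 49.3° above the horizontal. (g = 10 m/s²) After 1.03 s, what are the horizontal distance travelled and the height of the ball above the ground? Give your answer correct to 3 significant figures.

v_x = 13.5 cos 49.3° = 8.803 m/s; v_y0 = 13.5 sin 49.3° = 10.23 m/s.
x = v_x t = 8.803 × 1.03 = 9.07 m.
y = 35.6 + v_y0 t − ½ g t² = 40.8 m.

x = 9.07 m, y = 40.8 m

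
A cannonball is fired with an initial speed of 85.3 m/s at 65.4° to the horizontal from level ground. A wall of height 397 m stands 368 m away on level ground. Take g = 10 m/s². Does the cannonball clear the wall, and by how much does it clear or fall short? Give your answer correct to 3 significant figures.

No — it falls 130 m short of clearing the wall.

v_x = 85.3 cos 65.4° = 35.51 m/s; v_y0 = 85.3 sin 65.4° = 77.56 m/s.
Time to reach the wall: t = 368 / 35.51 = 10.36 s.
Height at that point: y = 77.56×10.36 − 5.000×10.36² = 266.9 m.
That is 397 − 266.9 = 130 m below the top of the wall, so the cannonball does not clear it.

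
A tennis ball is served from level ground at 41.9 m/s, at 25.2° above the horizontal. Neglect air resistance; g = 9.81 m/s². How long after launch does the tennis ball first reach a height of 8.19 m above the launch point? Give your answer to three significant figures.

v_y0 = 41.9 sin 25.2° = 17.84 m/s.
Set y = v_y0 t − ½ g t² = 8.19: 4.905 t² − 17.84 t + 8.19 = 0.
t = [17.84 ± √(318.3 − 160.7)] / 9.81 = (17.84 ± 12.55) / 9.81, giving t = 0.539 s or t = 3.10 s.
The tennis ball is on the way up at the first time, so t = 0.539 s.

0.539 s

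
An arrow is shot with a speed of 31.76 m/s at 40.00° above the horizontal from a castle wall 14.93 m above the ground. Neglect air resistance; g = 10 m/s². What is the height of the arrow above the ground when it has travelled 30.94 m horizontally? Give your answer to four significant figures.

v_x = 31.76 cos 40.00° = 24.330 m/s, v_y0 = 31.76 sin 40.00° = 20.415 m/s.
Time to reach x = 30.94 m: t = x / v_x = 30.94 / 24.330 = 1.2717 s.
y = 14.93 + v_y0 t − ½ g t² = 14.93 + 20.415×1.2717 − 5.000×1.2717² = 32.81 m.

32.81 m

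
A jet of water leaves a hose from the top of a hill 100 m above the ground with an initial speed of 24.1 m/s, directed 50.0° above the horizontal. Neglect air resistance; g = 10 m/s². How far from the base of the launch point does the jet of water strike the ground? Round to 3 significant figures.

Components: v_x = 24.1 cos 50.0° = 15.49 m/s, v_y = 24.1 sin 50.0° = 18.46 m/s.
Vertical: 0 = 100 + 18.46 t − ½(10) t² ⇒ 5.000 t² − 18.46 t − 100 = 0.
t = [18.46 + √(340.8 + 2000)] / 10.00 = 6.684 s.
Horizontal: R = v_x · t = 15.49 × 6.684 = 104 m.

104 m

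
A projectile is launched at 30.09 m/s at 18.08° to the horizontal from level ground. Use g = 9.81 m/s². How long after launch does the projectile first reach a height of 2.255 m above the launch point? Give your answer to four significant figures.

v_y0 = 30.09 sin 18.08° = 9.3383 m/s.
Set y = v_y0 t − ½ g t² = 2.255: 4.905 t² − 9.3383 t + 2.255 = 0.
t = [9.3383 ± √(87.204 − 44.243)] / 9.81 = (9.3383 ± 6.5545) / 9.81, giving t = 0.2838 s or t = 1.620 s.
The projectile is on the way up at the first time, so t = 0.2838 s.

0.2838 s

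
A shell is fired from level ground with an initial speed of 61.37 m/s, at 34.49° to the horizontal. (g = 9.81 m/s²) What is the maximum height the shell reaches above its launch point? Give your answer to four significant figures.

61.55 m

Vertical component of launch velocity: v_y = 61.37 sin 34.49° = 34.752 m/s.
At the highest point the vertical velocity is zero, so v_y² = 2 g h_max.
h_max = (34.752)² / (2 × 9.81) = 1207.7 / 19.62 = 61.55 m.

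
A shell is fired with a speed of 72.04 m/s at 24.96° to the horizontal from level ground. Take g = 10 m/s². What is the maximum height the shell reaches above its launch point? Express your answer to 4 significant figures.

Vertical component of launch velocity: v_y = 72.04 sin 24.96° = 30.400 m/s.
At the highest point the vertical velocity is zero, so v_y² = 2 g h_max.
h_max = (30.400)² / (2 × 10) = 924.16 / 20.00 = 46.21 m.

46.21 m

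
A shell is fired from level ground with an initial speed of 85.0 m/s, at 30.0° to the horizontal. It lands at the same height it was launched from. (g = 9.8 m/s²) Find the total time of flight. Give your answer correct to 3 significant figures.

Vertical component: v_y = 85.0 sin 30.0° = 42.50 m/s.
For a projectile landing at launch height, time of flight is t = 2 v_y / g = 2 × 42.50 / 9.8 = 8.67 s.

8.67 s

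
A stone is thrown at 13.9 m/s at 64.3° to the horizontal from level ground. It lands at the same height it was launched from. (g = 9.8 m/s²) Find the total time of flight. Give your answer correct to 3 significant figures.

Vertical component: v_y = 13.9 sin 64.3° = 12.52 m/s.
For a projectile landing at launch height, time of flight is t = 2 v_y / g = 2 × 12.52 / 9.8 = 2.56 s.

2.56 s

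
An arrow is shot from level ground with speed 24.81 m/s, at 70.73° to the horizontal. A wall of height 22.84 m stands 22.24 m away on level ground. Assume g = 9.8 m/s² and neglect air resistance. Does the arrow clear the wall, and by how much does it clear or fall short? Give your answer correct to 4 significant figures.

v_x = 24.81 cos 70.73° = 8.1878 m/s; v_y0 = 24.81 sin 70.73° = 23.420 m/s.
Time to reach the wall: t = 22.24 / 8.1878 = 2.7162 s.
Height at that point: y = 23.420×2.7162 − 4.900×2.7162² = 27.462 m.
That is 27.462 − 22.84 = 4.622 m above the top of the wall, so the arrow clears it.

Yes — it clears the wall by 4.622 m.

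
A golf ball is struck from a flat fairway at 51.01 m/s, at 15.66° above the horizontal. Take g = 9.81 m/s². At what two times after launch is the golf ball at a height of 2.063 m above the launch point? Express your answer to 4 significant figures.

v_y0 = 51.01 sin 15.66° = 13.769 m/s.
Set y = v_y0 t − ½ g t² = 2.063: 4.905 t² − 13.769 t + 2.063 = 0.
t = [13.769 ± √(189.59 − 40.476)] / 9.81 = (13.769 ± 12.211) / 9.81, giving t = 0.1588 s or t = 2.648 s.
So the golf ball is at 2.063 m at t = 0.1588 s (rising) and t = 2.648 s (falling).

0.1588 s and 2.648 s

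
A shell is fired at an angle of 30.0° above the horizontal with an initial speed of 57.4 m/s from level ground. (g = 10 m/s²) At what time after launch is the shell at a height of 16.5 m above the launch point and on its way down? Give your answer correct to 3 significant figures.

5.09 s

v_y0 = 57.4 sin 30.0° = 28.70 m/s.
Set y = v_y0 t − ½ g t² = 16.5: 5.000 t² − 28.70 t + 16.5 = 0.
t = [28.70 ± √(823.7 − 330.0)] / 10 = (28.70 ± 22.22) / 10, giving t = 0.648 s or t = 5.09 s.
On the way down corresponds to the larger root: t = 5.09 s.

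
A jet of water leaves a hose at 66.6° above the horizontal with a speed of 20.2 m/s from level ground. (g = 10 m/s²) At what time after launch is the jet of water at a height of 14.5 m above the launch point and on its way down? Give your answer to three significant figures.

2.59 s

v_y0 = 20.2 sin 66.6° = 18.54 m/s.
Set y = v_y0 t − ½ g t² = 14.5: 5.000 t² − 18.54 t + 14.5 = 0.
t = [18.54 ± √(343.7 − 290.0)] / 10 = (18.54 ± 7.328) / 10, giving t = 1.12 s or t = 2.59 s.
On the way down corresponds to the larger root: t = 2.59 s.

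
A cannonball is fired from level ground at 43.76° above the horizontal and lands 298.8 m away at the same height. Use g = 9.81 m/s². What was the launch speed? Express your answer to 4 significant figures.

54.17 m/s

On level ground, R = v₀² sin(2θ) / g, so v₀ = √(R g / sin 2θ).
sin(2 × 43.76°) = 0.9991.
v₀ = √(298.8 × 9.81 / 0.9991) = √2933.9 = 54.17 m/s.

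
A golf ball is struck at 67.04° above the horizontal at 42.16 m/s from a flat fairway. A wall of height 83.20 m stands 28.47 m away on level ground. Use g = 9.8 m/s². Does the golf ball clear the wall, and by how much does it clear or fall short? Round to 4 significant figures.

No — it falls 30.68 m short of clearing the wall.

v_x = 42.16 cos 67.04° = 16.446 m/s; v_y0 = 42.16 sin 67.04° = 38.820 m/s.
Time to reach the wall: t = 28.47 / 16.446 = 1.7311 s.
Height at that point: y = 38.820×1.7311 − 4.900×1.7311² = 52.517 m.
That is 83.20 − 52.517 = 30.68 m below the top of the wall, so the golf ball does not clear it.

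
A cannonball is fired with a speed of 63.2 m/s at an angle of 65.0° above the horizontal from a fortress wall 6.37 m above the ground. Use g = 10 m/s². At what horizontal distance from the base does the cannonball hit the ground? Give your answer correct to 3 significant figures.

309 m

Components: v_x = 63.2 cos 65.0° = 26.71 m/s, v_y = 63.2 sin 65.0° = 57.28 m/s.
Vertical: 0 = 6.37 + 57.28 t − ½(10) t² ⇒ 5.000 t² − 57.28 t − 6.37 = 0.
t = [57.28 + √(3281 + 127.4)] / 10.00 = 11.57 s.
Horizontal: R = v_x · t = 26.71 × 11.57 = 309 m.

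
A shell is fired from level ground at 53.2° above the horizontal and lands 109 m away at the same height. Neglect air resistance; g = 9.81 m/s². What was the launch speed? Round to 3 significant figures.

33.4 m/s

On level ground, R = v₀² sin(2θ) / g, so v₀ = √(R g / sin 2θ).
sin(2 × 53.2°) = 0.9593.
v₀ = √(109 × 9.81 / 0.9593) = √1115 = 33.4 m/s.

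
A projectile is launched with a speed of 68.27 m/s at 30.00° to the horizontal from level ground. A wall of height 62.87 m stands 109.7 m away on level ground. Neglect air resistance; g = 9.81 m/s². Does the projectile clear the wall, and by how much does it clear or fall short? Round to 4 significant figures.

No — it falls 16.42 m short of clearing the wall.

v_x = 68.27 cos 30.00° = 59.124 m/s; v_y0 = 68.27 sin 30.00° = 34.135 m/s.
Time to reach the wall: t = 109.7 / 59.124 = 1.8554 s.
Height at that point: y = 34.135×1.8554 − 4.905×1.8554² = 46.449 m.
That is 62.87 − 46.449 = 16.42 m below the top of the wall, so the projectile does not clear it.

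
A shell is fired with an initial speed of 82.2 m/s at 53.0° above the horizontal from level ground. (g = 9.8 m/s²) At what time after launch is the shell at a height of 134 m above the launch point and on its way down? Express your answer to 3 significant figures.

10.9 s

v_y0 = 82.2 sin 53.0° = 65.65 m/s.
Set y = v_y0 t − ½ g t² = 134: 4.900 t² − 65.65 t + 134 = 0.
t = [65.65 ± √(4310 − 2626)] / 9.8 = (65.65 ± 41.04) / 9.8, giving t = 2.51 s or t = 10.9 s.
On the way down corresponds to the larger root: t = 10.9 s.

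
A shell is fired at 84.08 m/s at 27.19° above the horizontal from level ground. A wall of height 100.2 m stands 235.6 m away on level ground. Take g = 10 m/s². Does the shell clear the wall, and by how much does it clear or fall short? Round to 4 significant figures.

v_x = 84.08 cos 27.19° = 74.789 m/s; v_y0 = 84.08 sin 27.19° = 38.420 m/s.
Time to reach the wall: t = 235.6 / 74.789 = 3.1502 s.
Height at that point: y = 38.420×3.1502 − 5.000×3.1502² = 71.412 m.
That is 100.2 − 71.412 = 28.79 m below the top of the wall, so the shell does not clear it.

No — it falls 28.79 m short of clearing the wall.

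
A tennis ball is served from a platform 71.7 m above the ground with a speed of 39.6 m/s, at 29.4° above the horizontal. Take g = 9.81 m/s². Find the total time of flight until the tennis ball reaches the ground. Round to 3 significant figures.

Vertical component: v_y = 39.6 sin 29.4° = 19.44 m/s.
Taking up as positive with launch at y = 71.7 m, landing at y = 0: 0 = 71.7 + 19.44 t − ½(9.81) t².
Solving 4.905 t² − 19.44 t − 71.7 = 0 gives t = [19.44 + √(19.44² + 4·4.905·71.7)] / 9.810 = 6.29 s.

6.29 s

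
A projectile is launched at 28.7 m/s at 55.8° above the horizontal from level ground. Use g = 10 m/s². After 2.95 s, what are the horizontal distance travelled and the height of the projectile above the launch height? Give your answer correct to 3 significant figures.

v_x = 28.7 cos 55.8° = 16.13 m/s; v_y0 = 28.7 sin 55.8° = 23.74 m/s.
x = v_x t = 16.13 × 2.95 = 47.6 m.
y = v_y0 t − ½ g t² = 23.74×2.95 − 5.000×2.95² = 26.5 m.

x = 47.6 m, y = 26.5 m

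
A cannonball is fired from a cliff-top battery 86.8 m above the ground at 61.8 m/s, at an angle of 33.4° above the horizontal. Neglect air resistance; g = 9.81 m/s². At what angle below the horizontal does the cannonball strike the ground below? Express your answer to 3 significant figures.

46.0°

v_x = 61.8 cos 33.4° = 51.59 m/s.
At impact |v_y| = √(v_y0² + 2 g h) = √(34.02² + 2×9.81×86.8) = 53.48 m/s.
Angle below horizontal = arctan(|v_y| / v_x) = arctan(53.48 / 51.59) = 46.0°.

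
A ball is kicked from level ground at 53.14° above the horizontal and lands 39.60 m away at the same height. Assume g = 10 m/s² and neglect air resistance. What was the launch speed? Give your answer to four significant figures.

20.31 m/s

On level ground, R = v₀² sin(2θ) / g, so v₀ = √(R g / sin 2θ).
sin(2 × 53.14°) = 0.9599.
v₀ = √(39.60 × 10 / 0.9599) = √412.54 = 20.31 m/s.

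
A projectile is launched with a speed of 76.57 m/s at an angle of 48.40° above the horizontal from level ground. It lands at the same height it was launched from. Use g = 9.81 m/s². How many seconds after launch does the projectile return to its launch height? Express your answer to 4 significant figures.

Vertical component: v_y = 76.57 sin 48.40° = 57.259 m/s.
For a projectile landing at launch height, time of flight is t = 2 v_y / g = 2 × 57.259 / 9.81 = 11.67 s.

11.67 s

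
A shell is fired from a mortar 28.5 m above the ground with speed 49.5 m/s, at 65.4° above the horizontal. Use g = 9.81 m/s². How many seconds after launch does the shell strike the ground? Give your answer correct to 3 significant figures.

9.77 s

Vertical component: v_y = 49.5 sin 65.4° = 45.01 m/s.
Taking up as positive with launch at y = 28.5 m, landing at y = 0: 0 = 28.5 + 45.01 t − ½(9.81) t².
Solving 4.905 t² − 45.01 t − 28.5 = 0 gives t = [45.01 + √(45.01² + 4·4.905·28.5)] / 9.810 = 9.77 s.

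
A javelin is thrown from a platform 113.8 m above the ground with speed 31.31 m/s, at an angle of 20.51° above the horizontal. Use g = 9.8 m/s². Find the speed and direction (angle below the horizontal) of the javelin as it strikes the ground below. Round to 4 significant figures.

56.66 m/s at 58.83° below the horizontal

v_x = 31.31 cos 20.51° = 29.325 m/s (constant).
|v_y| at impact = √((10.970)² + 2×9.8×113.8) = 48.485 m/s.
Speed = √(29.325² + 48.485²) = 56.66 m/s; angle = arctan(48.485/29.325) = 58.83° below horizontal.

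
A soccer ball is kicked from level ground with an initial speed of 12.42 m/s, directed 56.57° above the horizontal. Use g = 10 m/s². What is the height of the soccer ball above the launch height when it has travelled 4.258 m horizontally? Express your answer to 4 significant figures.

v_x = 12.42 cos 56.57° = 6.8424 m/s, v_y0 = 12.42 sin 56.57° = 10.365 m/s.
Time to reach x = 4.258 m: t = x / v_x = 4.258 / 6.8424 = 0.62230 s.
y = v_y0 t − ½ g t² = 10.365×0.62230 − 5.000×0.62230² = 4.514 m.

4.514 m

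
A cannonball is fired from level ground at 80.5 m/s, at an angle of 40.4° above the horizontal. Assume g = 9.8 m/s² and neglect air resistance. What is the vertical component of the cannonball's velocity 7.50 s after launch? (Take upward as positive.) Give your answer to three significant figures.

-21.3 m/s

Initial vertical component: v_y0 = 80.5 sin 40.4° = 52.17 m/s.
v_y(t) = v_y0 − g t = 52.17 − 9.8 × 7.50 = -21.3 m/s.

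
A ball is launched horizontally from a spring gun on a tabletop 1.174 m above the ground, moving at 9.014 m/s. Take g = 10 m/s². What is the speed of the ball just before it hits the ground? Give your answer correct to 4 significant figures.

10.23 m/s

Fall time: t = √(2 × 1.174 / 10) = 0.48456 s.
At impact: v_x = 9.014 m/s (unchanged), v_y = g t = 10 × 0.48456 = 4.8456 m/s.
Speed = √(v_x² + v_y²) = √(81.252 + 23.480) = 10.23 m/s.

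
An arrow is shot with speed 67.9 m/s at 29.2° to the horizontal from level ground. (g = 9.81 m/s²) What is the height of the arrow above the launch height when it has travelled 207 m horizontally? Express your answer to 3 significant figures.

v_x = 67.9 cos 29.2° = 59.27 m/s, v_y0 = 67.9 sin 29.2° = 33.13 m/s.
Time to reach x = 207 m: t = x / v_x = 207 / 59.27 = 3.492 s.
y = v_y0 t − ½ g t² = 33.13×3.492 − 4.905×3.492² = 55.9 m.

55.9 m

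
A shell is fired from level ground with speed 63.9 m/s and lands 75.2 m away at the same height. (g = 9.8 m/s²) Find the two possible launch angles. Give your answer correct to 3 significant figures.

5.20° and 84.8°

Level-ground range: R = v₀² sin(2θ)/g ⇒ sin 2θ = R g / v₀² = 75.2×9.8/63.9² = 0.1805.
2θ = arcsin(0.1805) = 10.40° or 180° − 10.40° = 169.60°.
So θ = 5.20° or θ = 84.8°.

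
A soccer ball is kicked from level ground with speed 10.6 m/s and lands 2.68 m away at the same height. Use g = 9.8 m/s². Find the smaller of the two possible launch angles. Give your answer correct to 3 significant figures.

6.76°

Level-ground range: R = v₀² sin(2θ)/g ⇒ sin 2θ = R g / v₀² = 2.68×9.8/10.6² = 0.2337.
2θ = arcsin(0.2337) = 13.52° or 180° − 13.52° = 166.48°.
So θ = 6.76° or θ = 83.2°.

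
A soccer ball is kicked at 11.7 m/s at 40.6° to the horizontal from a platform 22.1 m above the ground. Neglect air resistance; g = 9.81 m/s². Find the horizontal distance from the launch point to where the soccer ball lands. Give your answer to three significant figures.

Components: v_x = 11.7 cos 40.6° = 8.883 m/s, v_y = 11.7 sin 40.6° = 7.614 m/s.
Vertical: 0 = 22.1 + 7.614 t − ½(9.81) t² ⇒ 4.905 t² − 7.614 t − 22.1 = 0.
t = [7.614 + √(57.97 + 433.6)] / 9.810 = 3.036 s.
Horizontal: R = v_x · t = 8.883 × 3.036 = 27.0 m.

27.0 m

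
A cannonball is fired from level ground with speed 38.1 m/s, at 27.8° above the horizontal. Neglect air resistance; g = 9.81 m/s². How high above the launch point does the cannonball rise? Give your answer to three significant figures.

Vertical component of launch velocity: v_y = 38.1 sin 27.8° = 17.77 m/s.
At the highest point the vertical velocity is zero, so v_y² = 2 g h_max.
h_max = (17.77)² / (2 × 9.81) = 315.8 / 19.62 = 16.1 m.

16.1 m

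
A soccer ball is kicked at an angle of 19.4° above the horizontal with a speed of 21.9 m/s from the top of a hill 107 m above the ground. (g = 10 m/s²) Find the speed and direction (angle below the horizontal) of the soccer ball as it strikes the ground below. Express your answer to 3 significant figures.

v_x = 21.9 cos 19.4° = 20.66 m/s (constant).
|v_y| at impact = √((7.274)² + 2×10×107) = 46.83 m/s.
Speed = √(20.66² + 46.83²) = 51.2 m/s; angle = arctan(46.83/20.66) = 66.2° below horizontal.

51.2 m/s at 66.2° below the horizontal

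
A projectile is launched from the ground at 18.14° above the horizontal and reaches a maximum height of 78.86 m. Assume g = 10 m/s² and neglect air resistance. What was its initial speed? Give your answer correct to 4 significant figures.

At maximum height v_y = 0, so (v₀ sin θ)² = 2 g H.
v₀ sin 18.14° = √(2 × 10 × 78.86) = 39.714 m/s.
v₀ = 39.714 / sin 18.14° = 39.714 / 0.3113 = 127.6 m/s.

127.6 m/s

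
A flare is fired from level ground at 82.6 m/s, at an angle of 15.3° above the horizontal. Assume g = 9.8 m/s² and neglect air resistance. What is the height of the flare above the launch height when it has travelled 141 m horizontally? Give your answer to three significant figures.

23.2 m

v_x = 82.6 cos 15.3° = 79.67 m/s, v_y0 = 82.6 sin 15.3° = 21.80 m/s.
Time to reach x = 141 m: t = x / v_x = 141 / 79.67 = 1.770 s.
y = v_y0 t − ½ g t² = 21.80×1.770 − 4.900×1.770² = 23.2 m.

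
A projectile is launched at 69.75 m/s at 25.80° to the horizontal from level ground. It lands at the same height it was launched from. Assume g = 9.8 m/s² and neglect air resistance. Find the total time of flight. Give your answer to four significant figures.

6.195 s

Vertical component: v_y = 69.75 sin 25.80° = 30.357 m/s.
For a projectile landing at launch height, time of flight is t = 2 v_y / g = 2 × 30.357 / 9.8 = 6.195 s.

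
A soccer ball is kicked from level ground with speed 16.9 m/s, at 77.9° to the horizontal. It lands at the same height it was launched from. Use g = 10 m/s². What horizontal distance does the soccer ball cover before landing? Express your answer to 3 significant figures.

11.7 m

Components: v_x = 16.9 cos 77.9° = 3.543 m/s, v_y = 16.9 sin 77.9° = 16.52 m/s.
Time of flight (same landing height): t = 2 v_y / g = 2 × 16.52 / 10 = 3.304 s.
Range: R = v_x · t = 3.543 × 3.304 = 11.7 m.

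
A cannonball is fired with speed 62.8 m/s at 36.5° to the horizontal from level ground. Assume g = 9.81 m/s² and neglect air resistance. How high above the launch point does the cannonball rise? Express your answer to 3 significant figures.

Vertical component of launch velocity: v_y = 62.8 sin 36.5° = 37.35 m/s.
At the highest point the vertical velocity is zero, so v_y² = 2 g h_max.
h_max = (37.35)² / (2 × 9.81) = 1395 / 19.62 = 71.1 m.

71.1 m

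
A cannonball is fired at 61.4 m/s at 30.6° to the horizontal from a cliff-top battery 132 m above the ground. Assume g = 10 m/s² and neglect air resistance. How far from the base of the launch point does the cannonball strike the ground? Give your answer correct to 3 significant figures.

Components: v_x = 61.4 cos 30.6° = 52.85 m/s, v_y = 61.4 sin 30.6° = 31.26 m/s.
Vertical: 0 = 132 + 31.26 t − ½(10) t² ⇒ 5.000 t² − 31.26 t − 132 = 0.
t = [31.26 + √(977.2 + 2640)] / 10.00 = 9.140 s.
Horizontal: R = v_x · t = 52.85 × 9.140 = 483 m.

483 m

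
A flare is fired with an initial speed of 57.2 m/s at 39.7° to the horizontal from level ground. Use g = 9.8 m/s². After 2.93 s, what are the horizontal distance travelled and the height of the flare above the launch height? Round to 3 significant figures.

v_x = 57.2 cos 39.7° = 44.01 m/s; v_y0 = 57.2 sin 39.7° = 36.54 m/s.
x = v_x t = 44.01 × 2.93 = 129 m.
y = v_y0 t − ½ g t² = 36.54×2.93 − 4.900×2.93² = 65.0 m.

x = 129 m, y = 65.0 m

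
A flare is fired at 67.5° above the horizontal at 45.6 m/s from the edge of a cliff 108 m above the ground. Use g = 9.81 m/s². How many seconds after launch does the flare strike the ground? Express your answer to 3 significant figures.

Vertical component: v_y = 45.6 sin 67.5° = 42.13 m/s.
Taking up as positive with launch at y = 108 m, landing at y = 0: 0 = 108 + 42.13 t − ½(9.81) t².
Solving 4.905 t² − 42.13 t − 108 = 0 gives t = [42.13 + √(42.13² + 4·4.905·108)] / 9.810 = 10.7 s.

10.7 s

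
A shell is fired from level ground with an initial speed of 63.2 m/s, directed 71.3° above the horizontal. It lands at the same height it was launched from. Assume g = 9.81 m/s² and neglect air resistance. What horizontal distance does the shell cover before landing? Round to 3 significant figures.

Components: v_x = 63.2 cos 71.3° = 20.26 m/s, v_y = 63.2 sin 71.3° = 59.86 m/s.
Time of flight (same landing height): t = 2 v_y / g = 2 × 59.86 / 9.81 = 12.20 s.
Range: R = v_x · t = 20.26 × 12.20 = 247 m.

247 m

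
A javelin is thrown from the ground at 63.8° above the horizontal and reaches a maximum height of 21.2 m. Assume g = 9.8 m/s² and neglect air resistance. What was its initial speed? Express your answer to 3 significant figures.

At maximum height v_y = 0, so (v₀ sin θ)² = 2 g H.
v₀ sin 63.8° = √(2 × 9.8 × 21.2) = 20.38 m/s.
v₀ = 20.38 / sin 63.8° = 20.38 / 0.8973 = 22.7 m/s.

22.7 m/s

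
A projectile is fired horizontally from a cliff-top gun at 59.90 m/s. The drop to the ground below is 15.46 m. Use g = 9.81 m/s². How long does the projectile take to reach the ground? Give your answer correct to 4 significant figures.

The horizontal speed doesn't affect the fall. With v_y0 = 0, h = ½ g t².
t = √(2 × 15.46 / 9.81) = √3.1519 = 1.775 s.

1.775 s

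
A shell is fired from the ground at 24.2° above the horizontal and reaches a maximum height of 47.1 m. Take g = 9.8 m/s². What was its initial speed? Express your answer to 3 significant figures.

74.1 m/s

At maximum height v_y = 0, so (v₀ sin θ)² = 2 g H.
v₀ sin 24.2° = √(2 × 9.8 × 47.1) = 30.38 m/s.
v₀ = 30.38 / sin 24.2° = 30.38 / 0.4099 = 74.1 m/s.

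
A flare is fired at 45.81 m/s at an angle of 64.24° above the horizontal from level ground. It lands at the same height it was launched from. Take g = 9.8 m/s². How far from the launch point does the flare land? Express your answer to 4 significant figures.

167.6 m

Components: v_x = 45.81 cos 64.24° = 19.909 m/s, v_y = 45.81 sin 64.24° = 41.258 m/s.
Time of flight (same landing height): t = 2 v_y / g = 2 × 41.258 / 9.8 = 8.4200 s.
Range: R = v_x · t = 19.909 × 8.4200 = 167.6 m.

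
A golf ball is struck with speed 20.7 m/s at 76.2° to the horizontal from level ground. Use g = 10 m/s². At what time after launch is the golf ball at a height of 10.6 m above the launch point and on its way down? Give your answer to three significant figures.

3.40 s

v_y0 = 20.7 sin 76.2° = 20.10 m/s.
Set y = v_y0 t − ½ g t² = 10.6: 5.000 t² − 20.10 t + 10.6 = 0.
t = [20.10 ± √(404.0 − 212.0)] / 10 = (20.10 ± 13.86) / 10, giving t = 0.624 s or t = 3.40 s.
On the way down corresponds to the larger root: t = 3.40 s.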